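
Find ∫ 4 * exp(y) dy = 4*exp(y) + C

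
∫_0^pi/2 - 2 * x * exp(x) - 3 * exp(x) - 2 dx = (1 + exp(pi/2))*(-pi - 1) + 2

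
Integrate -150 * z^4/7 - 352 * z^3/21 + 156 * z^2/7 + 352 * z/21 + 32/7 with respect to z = -30*z^5/7 - 88*z^4/21 + 52*z^3/7 + 176*z^2/21 + 32*z/7 + C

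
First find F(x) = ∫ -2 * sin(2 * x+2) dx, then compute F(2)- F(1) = -cos(4) + cos(6)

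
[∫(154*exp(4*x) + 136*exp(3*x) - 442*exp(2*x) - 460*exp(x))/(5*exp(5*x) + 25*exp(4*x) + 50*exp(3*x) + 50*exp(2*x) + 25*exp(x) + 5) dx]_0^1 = -12*E/(1 + E) + 9*exp(2)/(5*(1 + E)^2) + 5*(-4*E/(1 + E) + 3*exp(2)/(5*(1 + E)^2) + 2)^2 + 87/16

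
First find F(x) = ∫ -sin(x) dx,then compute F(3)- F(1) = cos(3) - cos(1)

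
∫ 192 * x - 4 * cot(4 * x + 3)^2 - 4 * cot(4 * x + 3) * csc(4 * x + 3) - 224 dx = 96*x^2 - 220*x + cot(4*x + 3) + csc(4*x + 3) + C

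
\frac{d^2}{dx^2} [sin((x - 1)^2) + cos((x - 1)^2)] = -4*sqrt(2)*x^2*sin(x^2 - 2*x + pi/4 + 1) + 8*sqrt(2)*x*sin(x^2 - 2*x + pi/4 + 1) - 6*sin(x^2 - 2*x + 1) - 2*cos(x^2 - 2*x + 1)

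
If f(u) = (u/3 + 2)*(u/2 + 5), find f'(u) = u/3 + 8/3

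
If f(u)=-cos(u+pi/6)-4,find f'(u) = sin(u + pi/6)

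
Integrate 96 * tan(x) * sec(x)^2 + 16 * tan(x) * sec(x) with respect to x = 16*(1 + 3/cos(x))/cos(x) + C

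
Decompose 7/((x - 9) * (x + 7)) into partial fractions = -7/(16*(x + 7)) + 7/(16*(x - 9))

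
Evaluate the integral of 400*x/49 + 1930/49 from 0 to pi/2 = -3698/49 + 15*pi/7 + 2*(-43/7 - 5*pi/7)^2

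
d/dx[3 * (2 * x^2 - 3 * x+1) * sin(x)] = 6*x^2*cos(x) + 12*x*sin(x) - 9*x*cos(x) - 9*sin(x) + 3*cos(x)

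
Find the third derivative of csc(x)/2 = (1/2 - 3/sin(x)^2)*cos(x)/sin(x)^2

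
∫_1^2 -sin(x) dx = -cos(1) + cos(2)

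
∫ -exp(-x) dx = exp(-x) + C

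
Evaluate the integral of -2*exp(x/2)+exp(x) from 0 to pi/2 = -1 + (-2 + exp(pi/4))^2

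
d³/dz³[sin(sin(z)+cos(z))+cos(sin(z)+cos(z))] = 2*(2*sin(z)*cos(z)*cos(sqrt(2)*sin(z + pi/4) + pi/4) + 3*sqrt(2)*sin(z + pi/4)*sin(sqrt(2)*sin(z + pi/4) + pi/4) - 2*cos(sqrt(2)*sin(z + pi/4) + pi/4))*cos(z + pi/4)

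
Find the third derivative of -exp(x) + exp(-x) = (-exp(2*x) - 1)*exp(-x)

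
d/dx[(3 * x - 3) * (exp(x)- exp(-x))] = (3*x*exp(2*x) + 3*x - 6)*exp(-x)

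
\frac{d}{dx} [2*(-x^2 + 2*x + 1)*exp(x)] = -2*x^2*exp(x) + 6*exp(x)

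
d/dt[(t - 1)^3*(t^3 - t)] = 6*t^5 - 15*t^4 + 8*t^3 + 6*t^2 - 6*t + 1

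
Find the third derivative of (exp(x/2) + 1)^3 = 27*exp(3*x/2)/8 + 3*exp(x/2)/8 + 3*exp(x)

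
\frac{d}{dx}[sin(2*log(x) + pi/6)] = 2*cos(2*log(x) + pi/6)/x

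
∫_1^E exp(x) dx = -E + exp(E)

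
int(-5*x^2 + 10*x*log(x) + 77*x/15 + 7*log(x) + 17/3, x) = x*(-25*x^2 + x + 15*(5*x + 7)*log(x) - 20)/15 + C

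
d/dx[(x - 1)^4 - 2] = 4*x^3 - 12*x^2 + 12*x - 4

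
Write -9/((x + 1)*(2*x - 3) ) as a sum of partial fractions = -18/(5*(2*x - 3)) + 9/(5*(x + 1))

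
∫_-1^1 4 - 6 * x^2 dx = 4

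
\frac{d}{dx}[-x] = -1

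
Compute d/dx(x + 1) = 1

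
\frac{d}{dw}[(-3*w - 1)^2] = 18*w + 6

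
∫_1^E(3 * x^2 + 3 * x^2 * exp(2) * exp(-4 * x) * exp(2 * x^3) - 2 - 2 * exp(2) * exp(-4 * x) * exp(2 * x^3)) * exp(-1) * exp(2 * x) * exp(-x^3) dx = -exp(-exp(3) - 1 + 2*E) + exp(-2*E + 1 + exp(3))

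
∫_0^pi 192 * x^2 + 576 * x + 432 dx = -216 + (6 + 4*pi)^3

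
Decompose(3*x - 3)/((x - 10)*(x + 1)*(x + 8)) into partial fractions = -3/(14*(x + 8)) + 6/(77*(x + 1)) + 3/(22*(x - 10))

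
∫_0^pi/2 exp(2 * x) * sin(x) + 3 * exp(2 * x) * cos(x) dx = -1 + exp(pi)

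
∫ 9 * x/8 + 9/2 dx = 9*x^2/16 + 9*x/2 + C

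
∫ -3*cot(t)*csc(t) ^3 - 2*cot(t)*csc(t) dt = (csc(t)^2 + 2)*csc(t) + C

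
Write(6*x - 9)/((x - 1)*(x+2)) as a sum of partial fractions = 7/(x + 2) - 1/(x - 1)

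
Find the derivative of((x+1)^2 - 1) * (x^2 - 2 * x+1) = 4*x^3 - 6*x + 2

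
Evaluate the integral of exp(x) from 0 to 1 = -1 + E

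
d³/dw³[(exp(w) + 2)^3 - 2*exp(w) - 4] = 27*exp(3*w) + 48*exp(2*w) + 10*exp(w)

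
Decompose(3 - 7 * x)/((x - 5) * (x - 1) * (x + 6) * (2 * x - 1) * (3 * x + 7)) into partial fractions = -783/(20570*(3*x + 7)) - 8/(1989*(2*x - 1)) + 45/(11011*(x + 6)) + 1/(70*(x - 1)) - 4/(1089*(x - 5))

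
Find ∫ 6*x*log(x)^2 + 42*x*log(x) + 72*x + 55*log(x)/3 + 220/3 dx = x*log(x)/3 + x + 3*(x*log(x) + 3*x + 3)^2 + C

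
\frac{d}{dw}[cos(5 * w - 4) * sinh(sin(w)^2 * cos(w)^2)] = -2*sin(w)^3*cos(w)*cos(5*w - 4)*cosh(cos(4*w)/8 - 1/8) + 2*sin(w)*cos(w)^3*cos(5*w - 4)*cosh(cos(4*w)/8 - 1/8) + 5*sin(5*w - 4)*sinh(cos(4*w)/8 - 1/8)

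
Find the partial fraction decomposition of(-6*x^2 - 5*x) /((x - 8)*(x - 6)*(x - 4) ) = -29/(2*(x - 4)) + 123/(2*(x - 6)) - 53/(x - 8)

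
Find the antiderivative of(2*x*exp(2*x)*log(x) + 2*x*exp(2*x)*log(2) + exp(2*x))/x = exp(2*x)*log(2*x) + C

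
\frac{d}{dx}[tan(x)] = cos(x)^(-2)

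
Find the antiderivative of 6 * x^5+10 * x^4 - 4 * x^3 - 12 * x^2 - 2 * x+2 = x^6 + 2*x^5 - x^4 - 4*x^3 - x^2 + 2*x + C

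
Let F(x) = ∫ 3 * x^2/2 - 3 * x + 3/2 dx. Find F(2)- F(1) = 1/2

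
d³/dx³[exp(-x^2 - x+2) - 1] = (-8*x^3 - 12*x^2 + 6*x + 5)*exp(-x^2 - x + 2)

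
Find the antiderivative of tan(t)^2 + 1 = tan(t) + C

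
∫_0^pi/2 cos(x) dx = 1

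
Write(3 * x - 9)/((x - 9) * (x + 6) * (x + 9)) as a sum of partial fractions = -2/(3*(x + 9)) + 3/(5*(x + 6)) + 1/(15*(x - 9))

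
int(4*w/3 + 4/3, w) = 2*w^2/3 + 4*w/3 + C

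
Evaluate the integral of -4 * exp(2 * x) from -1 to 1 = -2*exp(2) + 2*exp(-2)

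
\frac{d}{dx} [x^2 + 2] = 2*x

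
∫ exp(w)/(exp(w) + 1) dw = log(exp(w) + 1) + C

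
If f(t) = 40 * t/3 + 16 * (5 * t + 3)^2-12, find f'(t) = 800*t + 1480/3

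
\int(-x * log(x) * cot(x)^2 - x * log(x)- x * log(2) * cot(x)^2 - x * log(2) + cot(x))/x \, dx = log(2*x)*cot(x) + C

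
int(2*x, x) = x^2 + C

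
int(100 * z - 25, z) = 50*z^2 - 25*z + C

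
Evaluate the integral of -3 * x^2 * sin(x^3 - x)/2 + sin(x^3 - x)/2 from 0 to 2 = -1/2 + cos(6)/2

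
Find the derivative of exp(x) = exp(x)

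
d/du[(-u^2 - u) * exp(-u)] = (u^2 - u - 1)*exp(-u)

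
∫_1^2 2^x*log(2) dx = 2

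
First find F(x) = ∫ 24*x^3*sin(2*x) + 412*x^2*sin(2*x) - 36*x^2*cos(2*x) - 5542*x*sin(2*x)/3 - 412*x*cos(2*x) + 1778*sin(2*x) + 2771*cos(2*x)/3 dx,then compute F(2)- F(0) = 115*cos(4)/3 + 889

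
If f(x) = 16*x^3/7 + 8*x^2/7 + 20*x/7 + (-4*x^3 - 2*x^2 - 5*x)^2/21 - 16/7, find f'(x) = 32*x^5/7 + 80*x^4/21 + 176*x^3/21 + 68*x^2/7 + 14*x/3 + 20/7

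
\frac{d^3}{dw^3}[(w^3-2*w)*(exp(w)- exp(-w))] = (w^3*exp(2*w) + w^3 + 9*w^2*exp(2*w) - 9*w^2 + 16*w*exp(2*w) + 16*w)*exp(-w)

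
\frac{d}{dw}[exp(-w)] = -exp(-w)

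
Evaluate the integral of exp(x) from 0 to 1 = -1 + E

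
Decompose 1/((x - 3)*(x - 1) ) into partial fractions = -1/(2*(x - 1)) + 1/(2*(x - 3))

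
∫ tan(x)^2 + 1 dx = tan(x) + C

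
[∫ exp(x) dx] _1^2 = -E + exp(2)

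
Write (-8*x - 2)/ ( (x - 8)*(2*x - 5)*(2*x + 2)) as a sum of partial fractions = 4/(7*(2*x - 5)) + 1/(21*(x + 1)) - 1/(3*(x - 8))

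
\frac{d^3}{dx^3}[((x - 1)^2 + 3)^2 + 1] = 24*x - 24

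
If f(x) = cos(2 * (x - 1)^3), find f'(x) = -6*(x - 1)^2*sin(2*x^3 - 6*x^2 + 6*x - 2)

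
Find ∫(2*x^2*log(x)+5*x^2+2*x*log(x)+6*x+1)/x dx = (x + 1)^2*(log(x) + 2) + C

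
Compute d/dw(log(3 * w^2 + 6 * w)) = (2*w + 2)/(w^2 + 2*w)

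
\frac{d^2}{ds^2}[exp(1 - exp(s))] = (exp(2*s) - exp(s))*exp(1 - exp(s))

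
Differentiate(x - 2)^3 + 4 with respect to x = 3*x^2 - 12*x + 12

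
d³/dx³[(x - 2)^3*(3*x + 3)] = 72*x - 90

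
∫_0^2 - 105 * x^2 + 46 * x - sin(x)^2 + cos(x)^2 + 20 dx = -148 + sin(4)/2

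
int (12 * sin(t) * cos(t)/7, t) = 6*sin(t)^2/7 + C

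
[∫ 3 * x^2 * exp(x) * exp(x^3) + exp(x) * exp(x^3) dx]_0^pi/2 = -1 + exp(pi/2 + pi^3/8)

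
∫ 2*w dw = w^2 + C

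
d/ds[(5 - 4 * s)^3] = -192*s^2 + 480*s - 300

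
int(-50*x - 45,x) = -25*x^2 - 45*x + C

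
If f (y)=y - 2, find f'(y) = 1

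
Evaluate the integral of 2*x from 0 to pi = pi^2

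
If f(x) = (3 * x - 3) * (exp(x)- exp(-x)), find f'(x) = (3*x*exp(2*x) + 3*x - 6)*exp(-x)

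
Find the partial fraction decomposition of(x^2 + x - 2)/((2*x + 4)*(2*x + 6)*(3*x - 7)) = 1/(16*(3*x - 7)) + 1/(16*(x + 3))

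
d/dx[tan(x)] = cos(x)^(-2)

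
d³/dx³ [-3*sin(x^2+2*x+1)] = 24*x^3*cos(x^2 + 2*x + 1) + 72*x^2*cos(x^2 + 2*x + 1) + 36*x*sin(x^2 + 2*x + 1) + 72*x*cos(x^2 + 2*x + 1) + 36*sin(x^2 + 2*x + 1) + 24*cos(x^2 + 2*x + 1)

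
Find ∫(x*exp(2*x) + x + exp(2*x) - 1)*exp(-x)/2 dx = x*sinh(x) + C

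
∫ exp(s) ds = exp(s) + C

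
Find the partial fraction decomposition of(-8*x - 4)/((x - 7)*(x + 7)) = -26/(7*(x + 7)) - 30/(7*(x - 7))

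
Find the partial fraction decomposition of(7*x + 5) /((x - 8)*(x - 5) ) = -40/(3*(x - 5)) + 61/(3*(x - 8))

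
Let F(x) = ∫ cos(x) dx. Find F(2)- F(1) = -sin(1) + sin(2)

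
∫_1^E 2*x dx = -1 + exp(2)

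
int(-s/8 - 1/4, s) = -s^2/16 - s/4 + C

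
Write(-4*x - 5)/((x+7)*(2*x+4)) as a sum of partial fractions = -23/(10*(x + 7)) + 3/(10*(x + 2))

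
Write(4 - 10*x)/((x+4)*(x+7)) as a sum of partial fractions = -74/(3*(x + 7)) + 44/(3*(x + 4))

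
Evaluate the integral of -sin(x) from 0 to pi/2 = -1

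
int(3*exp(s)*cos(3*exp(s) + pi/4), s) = sin(3*exp(s) + pi/4) + C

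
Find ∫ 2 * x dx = x^2 + C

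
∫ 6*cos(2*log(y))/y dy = 3*sin(2*log(y)) + C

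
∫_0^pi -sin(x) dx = -2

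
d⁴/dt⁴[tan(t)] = 24*tan(t)^5 + 40*tan(t)^3 + 16*tan(t)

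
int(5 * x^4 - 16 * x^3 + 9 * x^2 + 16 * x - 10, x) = x^5 - 4*x^4 + 3*x^3 + 8*x^2 - 10*x + C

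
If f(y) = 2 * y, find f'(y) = 2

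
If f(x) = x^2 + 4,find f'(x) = 2*x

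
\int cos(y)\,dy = sin(y) + C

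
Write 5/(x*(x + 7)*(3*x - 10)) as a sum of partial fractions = 9/(62*(3*x - 10)) + 5/(217*(x + 7)) - 1/(14*x)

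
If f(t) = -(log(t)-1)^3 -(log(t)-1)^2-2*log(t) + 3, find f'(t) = (-3*log(t)^2 + 4*log(t) - 3)/t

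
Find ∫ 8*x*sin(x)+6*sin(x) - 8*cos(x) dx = (-8*x - 6)*cos(x) + C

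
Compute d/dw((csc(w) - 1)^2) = 2*(1 - 1/sin(w))*cos(w)/sin(w)^2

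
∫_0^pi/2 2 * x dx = pi^2/4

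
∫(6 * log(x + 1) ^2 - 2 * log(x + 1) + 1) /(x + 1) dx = (2*log(x + 1)^2 - log(x + 1) + 1)*log(x + 1) + C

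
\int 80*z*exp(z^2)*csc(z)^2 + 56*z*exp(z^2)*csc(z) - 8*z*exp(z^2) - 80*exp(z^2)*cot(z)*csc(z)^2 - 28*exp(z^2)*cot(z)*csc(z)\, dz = (40*csc(z)^2 + 28*csc(z) - 4)*exp(z^2) + C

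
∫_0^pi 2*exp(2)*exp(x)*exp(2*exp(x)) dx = -exp(4) + exp(2 + 2*exp(pi))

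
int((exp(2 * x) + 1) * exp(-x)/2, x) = sinh(x) + C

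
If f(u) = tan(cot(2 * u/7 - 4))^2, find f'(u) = -4*sin(1/tan(2*u/7 - 4))/(7*sin(2*u/7 - 4)^2*cos(1/tan(2*u/7 - 4))^3)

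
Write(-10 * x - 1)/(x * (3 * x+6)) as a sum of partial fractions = -19/(6*(x + 2)) - 1/(6*x)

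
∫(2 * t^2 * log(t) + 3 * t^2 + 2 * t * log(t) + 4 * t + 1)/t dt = (t + 1)^2*(log(t) + 1) + C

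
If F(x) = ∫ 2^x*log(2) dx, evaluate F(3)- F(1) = 6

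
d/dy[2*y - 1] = 2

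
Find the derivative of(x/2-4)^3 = 3*x^2/8 - 6*x + 24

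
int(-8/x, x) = -8*log(x) + C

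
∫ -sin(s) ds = cos(s) + C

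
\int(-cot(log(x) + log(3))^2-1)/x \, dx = cot(log(3*x)) + C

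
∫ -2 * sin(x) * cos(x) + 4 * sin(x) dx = (cos(x) - 2)^2 + C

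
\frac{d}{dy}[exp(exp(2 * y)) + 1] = 2*exp(2*y + exp(2*y))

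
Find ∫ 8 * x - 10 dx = 4*x^2 - 10*x + C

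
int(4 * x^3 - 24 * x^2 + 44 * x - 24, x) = x^4 - 8*x^3 + 22*x^2 - 24*x + C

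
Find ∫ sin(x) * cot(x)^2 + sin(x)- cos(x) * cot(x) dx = -cos(x) + C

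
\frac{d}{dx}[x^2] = 2*x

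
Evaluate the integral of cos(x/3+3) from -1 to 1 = -3*sin(8/3) + 3*sin(10/3)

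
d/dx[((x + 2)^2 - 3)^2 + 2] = 4*x^3 + 24*x^2 + 36*x + 8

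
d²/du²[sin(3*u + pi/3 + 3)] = -9*sin(3*u + pi/3 + 3)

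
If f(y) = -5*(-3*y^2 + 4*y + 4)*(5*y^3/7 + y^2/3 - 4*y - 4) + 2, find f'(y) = 375*y^4/7 - 260*y^3/7 - 1700*y^2/7 + 80*y/3 + 160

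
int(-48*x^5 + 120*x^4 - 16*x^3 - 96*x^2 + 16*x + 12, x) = -8*x^6 + 24*x^5 - 4*x^4 - 32*x^3 + 8*x^2 + 12*x + C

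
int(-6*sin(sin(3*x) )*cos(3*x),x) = 2*cos(sin(3*x)) + C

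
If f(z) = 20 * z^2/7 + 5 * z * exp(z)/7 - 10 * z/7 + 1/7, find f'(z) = 5*z*exp(z)/7 + 40*z/7 + 5*exp(z)/7 - 10/7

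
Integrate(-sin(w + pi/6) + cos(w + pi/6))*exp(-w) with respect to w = exp(-w)*sin(w + pi/6) + C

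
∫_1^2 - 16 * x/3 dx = -8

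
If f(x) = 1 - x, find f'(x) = -1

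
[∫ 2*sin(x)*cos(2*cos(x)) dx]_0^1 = -sin(2*cos(1)) + sin(2)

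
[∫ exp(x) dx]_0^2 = -1 + exp(2)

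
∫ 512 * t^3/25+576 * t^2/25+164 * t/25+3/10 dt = 128*t^4/25 + 192*t^3/25 + 82*t^2/25 + 3*t/10 + C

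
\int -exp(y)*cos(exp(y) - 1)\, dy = -sin(exp(y) - 1) + C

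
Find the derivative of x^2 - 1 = 2*x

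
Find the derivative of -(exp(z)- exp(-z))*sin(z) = sqrt(2)*(-exp(2*z)*sin(z + pi/4) + cos(z + pi/4))*exp(-z)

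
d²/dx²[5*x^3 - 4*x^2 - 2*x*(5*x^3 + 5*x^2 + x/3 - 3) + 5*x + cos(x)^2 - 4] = -120*x^2 - 30*x + 4*sin(x)^2 - 34/3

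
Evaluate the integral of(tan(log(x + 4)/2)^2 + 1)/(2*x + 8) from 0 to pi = -tan(log(2)) + tan(log(pi + 4)/2)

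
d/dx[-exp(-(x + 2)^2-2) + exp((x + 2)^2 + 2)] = (2*x*exp(2*x^2 + 8*x + 12) + 2*x + 4*exp(2*x^2 + 8*x + 12) + 4)*exp(-x^2 - 4*x - 6)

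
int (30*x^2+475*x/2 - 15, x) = 10*x^3 + 475*x^2/4 - 15*x + C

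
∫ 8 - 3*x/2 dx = -3*x^2/4 + 8*x + C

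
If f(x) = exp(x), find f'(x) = exp(x)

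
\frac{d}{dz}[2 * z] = 2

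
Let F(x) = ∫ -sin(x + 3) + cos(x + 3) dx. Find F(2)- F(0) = sin(5) - sin(3) + cos(5) - cos(3)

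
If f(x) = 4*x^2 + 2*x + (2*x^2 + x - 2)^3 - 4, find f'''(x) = 960*x^3 + 720*x^2 - 432*x - 138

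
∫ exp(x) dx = exp(x) + C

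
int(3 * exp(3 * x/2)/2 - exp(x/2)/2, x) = (exp(x) - 1)*exp(x/2) + C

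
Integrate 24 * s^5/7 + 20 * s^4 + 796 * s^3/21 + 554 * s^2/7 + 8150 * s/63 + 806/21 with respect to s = 4*s^6/7 + 4*s^5 + 199*s^4/21 + 554*s^3/21 + 4075*s^2/63 + 806*s/21 + C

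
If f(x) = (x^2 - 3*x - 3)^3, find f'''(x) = 120*x^3 - 540*x^2 + 432*x + 162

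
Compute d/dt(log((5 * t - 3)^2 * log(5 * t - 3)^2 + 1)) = (50*t*log(5*t - 3)^2 + 50*t*log(5*t - 3) - 30*log(5*t - 3)^2 - 30*log(5*t - 3))/(25*t^2*log(5*t - 3)^2 - 30*t*log(5*t - 3)^2 + 9*log(5*t - 3)^2 + 1)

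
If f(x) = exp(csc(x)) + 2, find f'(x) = -exp(csc(x))*cot(x)*csc(x)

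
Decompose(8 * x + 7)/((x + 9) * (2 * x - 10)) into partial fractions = 65/(28*(x + 9)) + 47/(28*(x - 5))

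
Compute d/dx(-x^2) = -2*x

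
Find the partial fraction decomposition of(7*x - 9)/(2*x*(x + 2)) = 23/(4*(x + 2)) - 9/(4*x)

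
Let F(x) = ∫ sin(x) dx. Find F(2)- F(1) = -cos(2) + cos(1)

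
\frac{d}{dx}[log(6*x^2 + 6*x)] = (2*x + 1)/(x^2 + x)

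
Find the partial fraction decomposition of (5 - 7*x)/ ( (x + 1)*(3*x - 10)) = -55/(13*(3*x - 10)) - 12/(13*(x + 1))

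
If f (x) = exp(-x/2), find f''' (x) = -exp(-x/2)/8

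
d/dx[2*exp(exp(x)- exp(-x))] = (2*exp(exp(x) - exp(-x)) + 2*exp(2*x + exp(x) - exp(-x)))*exp(-x)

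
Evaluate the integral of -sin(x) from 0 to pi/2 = -1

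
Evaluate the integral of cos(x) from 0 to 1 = sin(1)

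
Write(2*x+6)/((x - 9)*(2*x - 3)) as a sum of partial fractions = -6/(5*(2*x - 3)) + 8/(5*(x - 9))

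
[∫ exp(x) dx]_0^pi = -1 + exp(pi)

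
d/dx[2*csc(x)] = -2*cot(x)*csc(x)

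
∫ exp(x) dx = exp(x) + C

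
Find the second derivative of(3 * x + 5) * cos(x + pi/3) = -3*x*cos(x + pi/3) - 6*sin(x + pi/3) - 5*cos(x + pi/3)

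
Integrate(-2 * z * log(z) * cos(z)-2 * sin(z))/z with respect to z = -2*log(z)*sin(z) + C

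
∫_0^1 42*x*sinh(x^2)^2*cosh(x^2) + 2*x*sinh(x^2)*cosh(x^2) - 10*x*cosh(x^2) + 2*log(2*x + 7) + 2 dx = -7*log(7) - 5*sinh(1) + sinh(1)^2/2 + 7*sinh(1)^3 + 9*log(9)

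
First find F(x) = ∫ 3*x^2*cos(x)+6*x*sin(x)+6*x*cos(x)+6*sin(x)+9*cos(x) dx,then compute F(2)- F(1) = -18*sin(1) + 33*sin(2)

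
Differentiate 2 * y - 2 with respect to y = 2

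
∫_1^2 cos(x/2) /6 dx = -sin(1/2)/3 + sin(1)/3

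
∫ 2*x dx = x^2 + C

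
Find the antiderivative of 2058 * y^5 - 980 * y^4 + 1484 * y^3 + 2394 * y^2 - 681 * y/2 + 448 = 343*y^6 - 196*y^5 + 371*y^4 + 798*y^3 - 681*y^2/4 + 448*y + C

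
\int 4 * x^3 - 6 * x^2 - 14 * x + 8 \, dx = x^4 - 2*x^3 - 7*x^2 + 8*x + C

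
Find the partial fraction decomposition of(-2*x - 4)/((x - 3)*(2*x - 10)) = 5/(2*(x - 3)) - 7/(2*(x - 5))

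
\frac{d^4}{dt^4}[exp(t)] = exp(t)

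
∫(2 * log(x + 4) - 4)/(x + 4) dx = (log(x + 4) - 2)^2 + C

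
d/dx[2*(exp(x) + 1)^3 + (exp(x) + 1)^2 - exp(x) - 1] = 6*exp(3*x) + 14*exp(2*x) + 7*exp(x)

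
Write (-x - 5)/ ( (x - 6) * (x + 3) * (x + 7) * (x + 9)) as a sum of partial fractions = -1/(45*(x + 9)) + 1/(52*(x + 7)) + 1/(108*(x + 3)) - 11/(1755*(x - 6))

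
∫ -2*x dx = -x^2 + C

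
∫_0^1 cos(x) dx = sin(1)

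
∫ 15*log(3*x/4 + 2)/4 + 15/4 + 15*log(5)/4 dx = 5*(3*x + 8)*log(15*x/4 + 10)/4 + C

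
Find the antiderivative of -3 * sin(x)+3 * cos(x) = 3*sqrt(2)*sin(x + pi/4) + C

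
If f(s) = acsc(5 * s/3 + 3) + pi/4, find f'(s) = -15/(25*s^2*sqrt(1 - 9/(25*s^2 + 90*s + 81)) + 90*s*sqrt(1 - 9/(25*s^2 + 90*s + 81)) + 81*sqrt(1 - 9/(25*s^2 + 90*s + 81)))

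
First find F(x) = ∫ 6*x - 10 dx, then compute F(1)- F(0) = -7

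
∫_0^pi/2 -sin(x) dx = -1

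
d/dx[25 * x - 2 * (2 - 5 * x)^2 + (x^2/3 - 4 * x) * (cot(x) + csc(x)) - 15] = -x^2*cot(x)^2/3 - x^2*cot(x)*csc(x)/3 - x^2/3 + 4*x*cot(x)^2 + 4*x*cot(x)*csc(x) + 2*x*cot(x)/3 + 2*x*csc(x)/3 - 96*x - 4*cot(x) - 4*csc(x) + 65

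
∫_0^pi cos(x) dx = 0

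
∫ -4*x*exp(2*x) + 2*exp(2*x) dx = 2*(1 - x)*exp(2*x) + C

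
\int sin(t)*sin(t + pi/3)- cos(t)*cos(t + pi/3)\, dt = -sin(2*t + pi/3)/2 + C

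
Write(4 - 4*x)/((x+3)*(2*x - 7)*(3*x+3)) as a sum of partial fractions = -40/(351*(2*x - 7)) + 8/(39*(x + 3)) - 4/(27*(x + 1))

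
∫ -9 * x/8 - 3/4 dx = -9*x^2/16 - 3*x/4 + C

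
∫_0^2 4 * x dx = 8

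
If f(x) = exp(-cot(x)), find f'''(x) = (cot(x)^6 - 6*cot(x)^5 + 9*cot(x)^4 - 12*cot(x)^3 + 11*cot(x)^2 - 6*cot(x) + 3)*exp(-cot(x))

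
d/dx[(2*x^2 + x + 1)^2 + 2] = 16*x^3 + 12*x^2 + 10*x + 2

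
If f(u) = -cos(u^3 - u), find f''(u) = 9*u^4*cos(u^3 - u) - 6*u^2*cos(u^3 - u) + 6*u*sin(u^3 - u) + cos(u^3 - u)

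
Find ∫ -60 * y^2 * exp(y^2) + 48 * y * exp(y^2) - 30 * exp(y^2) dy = (24 - 30*y)*exp(y^2) + C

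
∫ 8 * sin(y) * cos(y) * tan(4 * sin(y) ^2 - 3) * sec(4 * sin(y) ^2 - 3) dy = sec(4*sin(y)^2 - 3) + C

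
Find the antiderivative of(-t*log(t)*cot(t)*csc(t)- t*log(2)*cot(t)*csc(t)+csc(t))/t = log(2*t)*csc(t) + C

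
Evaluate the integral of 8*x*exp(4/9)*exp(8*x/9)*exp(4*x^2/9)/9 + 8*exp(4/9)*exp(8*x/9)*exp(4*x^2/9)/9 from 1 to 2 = -exp(16/9) + exp(4)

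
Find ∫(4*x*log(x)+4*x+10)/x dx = 2*(2*x + 5)*log(x) + C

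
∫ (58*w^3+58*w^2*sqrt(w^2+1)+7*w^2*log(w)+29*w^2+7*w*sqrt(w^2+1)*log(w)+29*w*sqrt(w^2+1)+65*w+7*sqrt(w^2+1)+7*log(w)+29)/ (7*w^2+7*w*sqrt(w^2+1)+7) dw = 29*w^2/7 + w*log(w) + 22*w/7 + log(w + sqrt(w^2 + 1)) + C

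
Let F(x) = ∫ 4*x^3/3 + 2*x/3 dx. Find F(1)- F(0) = 2/3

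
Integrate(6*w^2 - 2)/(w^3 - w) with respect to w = 2*log(w^3 - w) + C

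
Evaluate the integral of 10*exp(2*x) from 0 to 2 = -5 + 5*exp(4)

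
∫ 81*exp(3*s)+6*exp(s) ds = (27*exp(2*s) + 6)*exp(s) + C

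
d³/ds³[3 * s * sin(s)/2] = -3*s*cos(s)/2 - 9*sin(s)/2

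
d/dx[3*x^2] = 6*x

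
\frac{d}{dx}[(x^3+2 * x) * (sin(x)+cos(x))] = sqrt(2)*(x^3*cos(x + pi/4) + 3*x^2*sin(x + pi/4) + 2*x*cos(x + pi/4) + 2*sin(x + pi/4))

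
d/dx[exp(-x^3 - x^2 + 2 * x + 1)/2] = (-3*x^2 - 2*x + 2)*exp(-x^3 - x^2 + 2*x + 1)/2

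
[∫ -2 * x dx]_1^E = 1 - exp(2)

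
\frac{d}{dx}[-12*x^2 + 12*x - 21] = 12 - 24*x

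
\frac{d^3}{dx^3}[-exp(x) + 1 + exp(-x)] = (-exp(2*x) - 1)*exp(-x)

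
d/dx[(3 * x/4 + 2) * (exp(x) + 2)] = 3*x*exp(x)/4 + 11*exp(x)/4 + 3/2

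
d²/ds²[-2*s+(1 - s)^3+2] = 6 - 6*s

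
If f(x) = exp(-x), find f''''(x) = exp(-x)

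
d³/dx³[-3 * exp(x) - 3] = -3*exp(x)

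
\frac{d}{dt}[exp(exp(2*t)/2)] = exp(2*t + exp(2*t)/2)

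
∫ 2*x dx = x^2 + C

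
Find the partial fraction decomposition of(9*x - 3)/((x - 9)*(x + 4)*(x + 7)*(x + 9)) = 7/(15*(x + 9)) - 11/(16*(x + 7)) + 1/(5*(x + 4)) + 1/(48*(x - 9))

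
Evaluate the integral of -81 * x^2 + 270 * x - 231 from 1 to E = (5 - 3*E)^3 - 6*E - 2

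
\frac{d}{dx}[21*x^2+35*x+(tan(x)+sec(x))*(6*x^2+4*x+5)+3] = (12*x^2*sin(x) + 12*x^2 + 8*x*sin(x) + 12*x*sin(2*x) + 24*x*cos(x) + 42*x*cos(2*x) + 50*x + 10*sin(x) + 4*sin(2*x) + 8*cos(x) + 35*cos(2*x) + 45)/(cos(2*x) + 1)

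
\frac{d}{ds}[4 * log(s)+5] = 4/s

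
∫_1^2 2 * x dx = 3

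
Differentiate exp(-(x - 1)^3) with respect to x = (-3*x^2 + 6*x - 3)*exp(-x^3 + 3*x^2 - 3*x + 1)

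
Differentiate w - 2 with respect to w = 1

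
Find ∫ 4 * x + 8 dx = 2*x^2 + 8*x + C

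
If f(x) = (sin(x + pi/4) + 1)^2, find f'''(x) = -4*cos(2*x) - 2*cos(x + pi/4)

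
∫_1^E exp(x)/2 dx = -E/2 + exp(E)/2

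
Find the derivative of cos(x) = -sin(x)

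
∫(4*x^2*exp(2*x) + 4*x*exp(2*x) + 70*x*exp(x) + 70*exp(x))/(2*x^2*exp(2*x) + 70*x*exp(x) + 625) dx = log((2*x*exp(x) + 35)^2/25 + 1) + C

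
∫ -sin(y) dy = cos(y) + C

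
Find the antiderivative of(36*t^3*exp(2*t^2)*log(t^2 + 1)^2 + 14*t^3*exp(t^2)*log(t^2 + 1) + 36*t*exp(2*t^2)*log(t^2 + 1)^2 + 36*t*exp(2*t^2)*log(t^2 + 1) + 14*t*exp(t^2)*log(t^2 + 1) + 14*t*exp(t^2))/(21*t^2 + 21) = (9*exp(t^2)*log(t^2 + 1) + 7)*exp(t^2)*log(t^2 + 1)/21 + C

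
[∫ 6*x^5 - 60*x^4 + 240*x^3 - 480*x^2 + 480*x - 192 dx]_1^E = -1 + (-2 + E)^6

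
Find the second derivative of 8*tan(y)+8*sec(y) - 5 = 16*sin(y)/cos(y)^3 - 8/cos(y) + 16/cos(y)^3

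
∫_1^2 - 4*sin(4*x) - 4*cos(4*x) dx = -sin(8) + sin(4) + cos(8) - cos(4)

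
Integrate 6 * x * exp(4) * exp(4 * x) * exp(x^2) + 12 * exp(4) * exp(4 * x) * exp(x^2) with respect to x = 3*exp((x + 2)^2) + C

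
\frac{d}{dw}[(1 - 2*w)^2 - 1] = 8*w - 4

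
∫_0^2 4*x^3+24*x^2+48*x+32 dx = 240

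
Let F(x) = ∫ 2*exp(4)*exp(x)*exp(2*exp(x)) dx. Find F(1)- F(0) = -exp(6) + exp(4 + 2*E)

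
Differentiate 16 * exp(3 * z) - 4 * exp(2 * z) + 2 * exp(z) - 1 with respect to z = 48*exp(3*z) - 8*exp(2*z) + 2*exp(z)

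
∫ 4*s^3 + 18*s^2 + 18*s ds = s^4 + 6*s^3 + 9*s^2 + C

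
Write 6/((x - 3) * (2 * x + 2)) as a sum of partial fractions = -3/(4*(x + 1)) + 3/(4*(x - 3))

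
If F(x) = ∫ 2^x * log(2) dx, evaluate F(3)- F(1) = 6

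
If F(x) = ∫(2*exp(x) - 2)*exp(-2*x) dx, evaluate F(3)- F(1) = -(-1 + exp(-1))^2 + (-1 + exp(-3))^2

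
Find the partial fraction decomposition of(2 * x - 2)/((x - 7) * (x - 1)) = 2/(x - 7)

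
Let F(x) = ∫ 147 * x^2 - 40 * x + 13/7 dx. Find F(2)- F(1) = 1994/7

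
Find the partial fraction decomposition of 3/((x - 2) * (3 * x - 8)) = 9/(2*(3*x - 8)) - 3/(2*(x - 2))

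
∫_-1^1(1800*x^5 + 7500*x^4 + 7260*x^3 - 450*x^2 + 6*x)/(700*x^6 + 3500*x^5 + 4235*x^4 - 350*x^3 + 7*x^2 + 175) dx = -3*log(281)/7 + 3*log(1181)/7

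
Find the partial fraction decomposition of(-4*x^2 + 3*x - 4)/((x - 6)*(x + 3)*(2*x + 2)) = -49/(36*(x + 3)) + 11/(28*(x + 1)) - 65/(63*(x - 6))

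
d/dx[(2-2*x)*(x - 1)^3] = -8*x^3 + 24*x^2 - 24*x + 8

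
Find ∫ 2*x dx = x^2 + C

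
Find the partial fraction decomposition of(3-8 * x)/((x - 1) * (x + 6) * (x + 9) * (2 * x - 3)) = -8/(35*(2*x - 3)) - 5/(42*(x + 9)) + 17/(105*(x + 6)) + 1/(14*(x - 1))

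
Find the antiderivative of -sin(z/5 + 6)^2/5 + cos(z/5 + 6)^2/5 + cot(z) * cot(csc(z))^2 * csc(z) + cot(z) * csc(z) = sin(2*z/5 + 12)/2 + cot(csc(z)) + C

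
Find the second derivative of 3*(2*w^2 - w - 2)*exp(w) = 6*w^2*exp(w) + 21*w*exp(w)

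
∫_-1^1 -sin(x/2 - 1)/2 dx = -cos(3/2) + cos(1/2)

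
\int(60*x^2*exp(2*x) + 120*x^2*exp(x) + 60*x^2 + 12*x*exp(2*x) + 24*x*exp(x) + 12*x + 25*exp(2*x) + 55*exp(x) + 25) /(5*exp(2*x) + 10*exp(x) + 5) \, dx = ((exp(x) + 1)*(20*x^3 + 6*x^2 + 25*x + 35)/5 + exp(x))/(exp(x) + 1) + C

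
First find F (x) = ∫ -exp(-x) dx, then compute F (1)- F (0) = -1 + exp(-1)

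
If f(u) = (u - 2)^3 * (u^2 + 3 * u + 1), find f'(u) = 5*u^4 - 12*u^3 - 15*u^2 + 44*u - 12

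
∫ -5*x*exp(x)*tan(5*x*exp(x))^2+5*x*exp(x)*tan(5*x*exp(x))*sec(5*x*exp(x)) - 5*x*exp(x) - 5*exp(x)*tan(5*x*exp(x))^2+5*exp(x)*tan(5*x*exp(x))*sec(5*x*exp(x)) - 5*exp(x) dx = -tan(5*x*exp(x)) + sec(5*x*exp(x)) + C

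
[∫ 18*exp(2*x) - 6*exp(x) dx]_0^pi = -6*exp(pi) - 3 + 9*exp(2*pi)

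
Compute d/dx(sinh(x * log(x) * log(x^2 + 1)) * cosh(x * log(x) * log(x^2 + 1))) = (x^2*log(x)*log(x^2 + 1) + 2*x^2*log(x) + x^2*log(x^2 + 1) + log(x)*log(x^2 + 1) + log(x^2 + 1))*cosh(2*x*log(x)*log(x^2 + 1))/(x^2 + 1)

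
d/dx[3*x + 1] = 3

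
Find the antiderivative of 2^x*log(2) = 2^x + C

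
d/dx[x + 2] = 1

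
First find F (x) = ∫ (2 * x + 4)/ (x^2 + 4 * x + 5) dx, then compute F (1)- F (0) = -log(10) + log(20)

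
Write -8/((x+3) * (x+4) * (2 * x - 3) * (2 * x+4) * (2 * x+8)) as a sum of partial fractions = -32/(7623*(2*x - 3)) + 37/(242*(x + 4)) + 1/(11*(x + 4)^2) - 2/(9*(x + 3)) + 1/(14*(x + 2))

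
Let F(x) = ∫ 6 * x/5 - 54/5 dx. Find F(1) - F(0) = -51/5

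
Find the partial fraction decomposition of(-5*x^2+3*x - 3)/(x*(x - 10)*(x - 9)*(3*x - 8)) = -75/(304*(3*x - 8)) + 127/(57*(x - 9)) - 43/(20*(x - 10)) + 1/(240*x)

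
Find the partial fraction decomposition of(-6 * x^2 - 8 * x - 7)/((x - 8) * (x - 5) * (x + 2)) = -3/(14*(x + 2)) + 197/(21*(x - 5)) - 91/(6*(x - 8))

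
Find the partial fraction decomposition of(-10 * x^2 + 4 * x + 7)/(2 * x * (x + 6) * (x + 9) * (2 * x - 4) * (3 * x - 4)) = 441/(21824*(3*x - 4)) - 839/(36828*(x + 9)) + 377/(12672*(x + 6)) - 25/(1408*(x - 2)) + 7/(1728*x)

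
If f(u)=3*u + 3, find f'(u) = 3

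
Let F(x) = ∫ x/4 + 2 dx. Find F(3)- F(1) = 5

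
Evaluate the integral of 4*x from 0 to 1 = 2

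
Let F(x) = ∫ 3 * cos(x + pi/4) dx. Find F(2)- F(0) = -3*sqrt(2)/2 + 3*sin(pi/4 + 2)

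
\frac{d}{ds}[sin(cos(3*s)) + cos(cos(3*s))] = -3*sqrt(2)*sin(3*s)*cos(cos(3*s) + pi/4)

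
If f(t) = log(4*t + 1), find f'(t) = 4/(4*t + 1)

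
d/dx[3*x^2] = 6*x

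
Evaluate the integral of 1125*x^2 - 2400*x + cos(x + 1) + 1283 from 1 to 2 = -sin(2) + sin(3) + 308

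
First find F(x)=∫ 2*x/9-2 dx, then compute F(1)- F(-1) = -4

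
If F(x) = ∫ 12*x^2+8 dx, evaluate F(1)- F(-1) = 24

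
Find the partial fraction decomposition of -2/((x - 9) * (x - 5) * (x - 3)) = -1/(6*(x - 3)) + 1/(4*(x - 5)) - 1/(12*(x - 9))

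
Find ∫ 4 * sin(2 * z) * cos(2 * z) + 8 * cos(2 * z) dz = (sin(2*z) + 2)^2 + C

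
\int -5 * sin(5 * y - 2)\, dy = cos(5*y - 2) + C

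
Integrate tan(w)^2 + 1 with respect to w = tan(w) + C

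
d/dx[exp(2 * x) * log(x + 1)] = (2*x*exp(2*x)*log(x + 1) + 2*exp(2*x)*log(x + 1) + exp(2*x))/(x + 1)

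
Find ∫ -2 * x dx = -x^2 + C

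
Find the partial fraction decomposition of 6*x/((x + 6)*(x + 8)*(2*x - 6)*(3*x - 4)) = -27/(770*(3*x - 4)) + 3/(77*(x + 8)) - 1/(22*(x + 6)) + 1/(55*(x - 3))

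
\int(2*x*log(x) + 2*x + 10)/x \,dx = 2*(x + 5)*log(x) + C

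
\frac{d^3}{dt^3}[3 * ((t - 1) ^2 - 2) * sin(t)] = -3*t^2*cos(t) - 18*t*sin(t) + 6*t*cos(t) + 18*sin(t) + 21*cos(t)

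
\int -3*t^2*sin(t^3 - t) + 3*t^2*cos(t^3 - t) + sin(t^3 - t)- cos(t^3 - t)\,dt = sqrt(2)*cos(-t^3 + t + pi/4) + C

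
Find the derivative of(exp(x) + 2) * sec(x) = exp(x)*tan(x)*sec(x) + exp(x)*sec(x) + 2*tan(x)*sec(x)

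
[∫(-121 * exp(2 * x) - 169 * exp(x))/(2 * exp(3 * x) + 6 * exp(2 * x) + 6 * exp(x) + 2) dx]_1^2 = -3*(-2*E/(1 + E) + 7)^2 - exp(2)/(2*(1 + exp(2))) + E/(2*(1 + E)) + 3*(-2*exp(2)/(1 + exp(2)) + 7)^2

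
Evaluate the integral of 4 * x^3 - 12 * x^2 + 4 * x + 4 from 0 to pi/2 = -1 + (-2 + (-1 + pi/2)^2)^2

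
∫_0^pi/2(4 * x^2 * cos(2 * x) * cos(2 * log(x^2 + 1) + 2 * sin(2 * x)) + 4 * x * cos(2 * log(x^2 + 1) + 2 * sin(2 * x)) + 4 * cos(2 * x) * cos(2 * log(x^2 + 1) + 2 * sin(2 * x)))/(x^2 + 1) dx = sin(2*log(1 + pi^2/4))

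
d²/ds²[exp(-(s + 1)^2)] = (4*s^2 + 8*s + 2)*exp(-s^2 - 2*s - 1)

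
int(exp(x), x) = exp(x) + C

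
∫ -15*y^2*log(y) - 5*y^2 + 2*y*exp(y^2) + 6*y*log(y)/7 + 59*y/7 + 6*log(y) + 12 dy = 4*y^2 + y*(-35*y^2 + 3*y + 42)*log(y)/7 + 6*y + exp(y^2) + C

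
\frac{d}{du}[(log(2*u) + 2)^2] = (2*log(u) + 2*log(2) + 4)/u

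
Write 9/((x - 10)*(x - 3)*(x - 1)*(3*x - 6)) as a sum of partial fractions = -1/(6*(x - 1)) + 3/(8*(x - 2)) - 3/(14*(x - 3)) + 1/(168*(x - 10))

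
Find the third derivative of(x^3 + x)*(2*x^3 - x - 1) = 240*x^3 + 24*x - 6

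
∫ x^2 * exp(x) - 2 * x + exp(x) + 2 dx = ((x - 1)^2 + 2)*(exp(x) - 1) + C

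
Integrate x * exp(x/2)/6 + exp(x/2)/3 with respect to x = x*exp(x/2)/3 + C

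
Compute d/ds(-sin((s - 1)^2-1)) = 2*(1 - s)*cos(s*(s - 2))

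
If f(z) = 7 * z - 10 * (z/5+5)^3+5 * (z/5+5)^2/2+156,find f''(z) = -12*z/25 - 59/5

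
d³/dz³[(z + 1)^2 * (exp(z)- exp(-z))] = (z^2*exp(2*z) + z^2 + 8*z*exp(2*z) - 4*z + 13*exp(2*z) + 1)*exp(-z)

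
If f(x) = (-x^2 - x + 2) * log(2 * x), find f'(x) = (-2*x^2*log(x) - 2*x^2*log(2) - x^2 - x*log(x) - x - x*log(2) + 2)/x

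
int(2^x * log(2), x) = 2^x + C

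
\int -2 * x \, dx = -x^2 + C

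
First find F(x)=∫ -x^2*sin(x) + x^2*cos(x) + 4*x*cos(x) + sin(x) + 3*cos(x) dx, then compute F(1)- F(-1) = 4*cos(1) + 4*sin(1)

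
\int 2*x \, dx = x^2 + C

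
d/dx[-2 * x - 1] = -2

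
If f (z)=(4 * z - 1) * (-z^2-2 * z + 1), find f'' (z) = -24*z - 14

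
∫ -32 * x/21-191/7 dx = -16*x^2/21 - 191*x/7 + C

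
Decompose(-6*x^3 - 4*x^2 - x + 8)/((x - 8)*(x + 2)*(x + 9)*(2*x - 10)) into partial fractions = -83/(68*(x + 9)) + 3/(70*(x + 2)) + 121/(84*(x - 5)) - 832/(255*(x - 8))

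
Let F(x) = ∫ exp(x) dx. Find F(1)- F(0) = -1 + E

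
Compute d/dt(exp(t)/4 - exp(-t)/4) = (exp(2*t) + 1)*exp(-t)/4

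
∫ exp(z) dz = exp(z) + C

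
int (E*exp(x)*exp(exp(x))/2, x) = exp(exp(x) + 1)/2 + C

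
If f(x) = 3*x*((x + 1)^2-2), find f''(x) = 18*x + 12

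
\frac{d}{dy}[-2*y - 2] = -2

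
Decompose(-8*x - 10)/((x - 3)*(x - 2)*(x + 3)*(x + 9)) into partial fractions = -31/(396*(x + 9)) + 7/(90*(x + 3)) + 26/(55*(x - 2)) - 17/(36*(x - 3))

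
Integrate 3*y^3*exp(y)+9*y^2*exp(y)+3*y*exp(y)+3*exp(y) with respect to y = 3*y*(y^2 + 1)*exp(y) + C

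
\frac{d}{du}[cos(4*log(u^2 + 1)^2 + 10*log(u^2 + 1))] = -4*u*(4*log(u^2 + 1) + 5)*sin(2*(2*log(u^2 + 1) + 5)*log(u^2 + 1))/(u^2 + 1)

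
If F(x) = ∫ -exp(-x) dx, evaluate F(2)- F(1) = -exp(-1) + exp(-2)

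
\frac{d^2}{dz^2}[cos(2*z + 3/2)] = -4*cos(2*z + 3/2)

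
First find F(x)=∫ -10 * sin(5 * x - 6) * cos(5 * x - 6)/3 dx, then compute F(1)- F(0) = -cos(12)/6 + cos(2)/6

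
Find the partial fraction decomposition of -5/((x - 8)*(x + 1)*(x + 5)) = -5/(52*(x + 5)) + 5/(36*(x + 1)) - 5/(117*(x - 8))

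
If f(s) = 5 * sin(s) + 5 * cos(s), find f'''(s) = 5*sin(s) - 5*cos(s)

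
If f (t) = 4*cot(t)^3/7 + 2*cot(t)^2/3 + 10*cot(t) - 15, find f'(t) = -12*cot(t)^4/7 - 4*cot(t)^3/3 - 82*cot(t)^2/7 - 4*cot(t)/3 - 10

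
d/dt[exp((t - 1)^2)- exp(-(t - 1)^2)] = (2*t*exp(2*t^2 - 4*t + 2) + 2*t - 2*exp(2*t^2 - 4*t + 2) - 2)*exp(-t^2 + 2*t - 1)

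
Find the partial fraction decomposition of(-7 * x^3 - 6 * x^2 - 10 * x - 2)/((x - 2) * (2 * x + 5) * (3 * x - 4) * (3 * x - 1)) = -169/(765*(3*x - 1)) + 25/(9*(3*x - 4)) - 11/(51*(2*x + 5)) - 17/(15*(x - 2))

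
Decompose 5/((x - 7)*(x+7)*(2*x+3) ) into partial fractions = -20/(187*(2*x + 3)) + 5/(154*(x + 7)) + 5/(238*(x - 7))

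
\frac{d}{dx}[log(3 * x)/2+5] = 1/(2*x)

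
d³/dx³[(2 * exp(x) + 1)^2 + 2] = 32*exp(2*x) + 4*exp(x)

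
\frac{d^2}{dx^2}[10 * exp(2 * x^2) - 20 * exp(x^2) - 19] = 160*x^2*exp(2*x^2) - 80*x^2*exp(x^2) + 40*exp(2*x^2) - 40*exp(x^2)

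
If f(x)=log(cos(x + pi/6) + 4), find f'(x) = -sin(x + pi/6)/(cos(x + pi/6) + 4)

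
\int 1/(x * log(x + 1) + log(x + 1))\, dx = log(log(x + 1)) + C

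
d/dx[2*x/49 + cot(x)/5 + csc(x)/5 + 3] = -cot(x)^2/5 - cot(x)*csc(x)/5 - 39/245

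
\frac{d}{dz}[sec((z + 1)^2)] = 2*z*tan(z^2 + 2*z + 1)*sec(z^2 + 2*z + 1) + 2*tan(z^2 + 2*z + 1)*sec(z^2 + 2*z + 1)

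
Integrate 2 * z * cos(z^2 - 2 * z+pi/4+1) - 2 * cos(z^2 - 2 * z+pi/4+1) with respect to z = sin((z - 1)^2 + pi/4) + C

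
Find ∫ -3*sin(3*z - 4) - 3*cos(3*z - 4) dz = sqrt(2)*cos(3*z - 4 + pi/4) + C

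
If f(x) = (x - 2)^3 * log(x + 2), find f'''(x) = (6*x^3*log(x + 2) + 11*x^3 + 36*x^2*log(x + 2) + 42*x^2 + 72*x*log(x + 2) - 12*x + 48*log(x + 2) - 232)/(x^3 + 6*x^2 + 12*x + 8)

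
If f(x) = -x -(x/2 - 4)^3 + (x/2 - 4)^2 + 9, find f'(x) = -3*x^2/8 + 13*x/2 - 29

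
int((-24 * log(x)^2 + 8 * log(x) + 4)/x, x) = 4*(-2*log(x)^2 + log(x) + 1)*log(x) + C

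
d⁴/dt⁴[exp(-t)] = exp(-t)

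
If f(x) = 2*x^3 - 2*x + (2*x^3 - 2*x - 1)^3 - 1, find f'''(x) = 4032*x^6 - 5040*x^4 - 1440*x^3 + 1440*x^2 + 576*x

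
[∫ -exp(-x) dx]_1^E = -exp(-1) + exp(-E)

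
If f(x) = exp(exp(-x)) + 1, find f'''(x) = (-3*exp(x + exp(-x)) - exp(2*x + exp(-x)) - exp(exp(-x)))*exp(-3*x)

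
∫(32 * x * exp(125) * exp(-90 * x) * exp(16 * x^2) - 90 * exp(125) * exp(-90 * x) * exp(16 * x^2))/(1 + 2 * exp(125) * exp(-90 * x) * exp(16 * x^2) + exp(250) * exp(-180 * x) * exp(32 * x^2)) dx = exp(16*x^2 + 125)/(exp(90*x) + exp(16*x^2 + 125)) + C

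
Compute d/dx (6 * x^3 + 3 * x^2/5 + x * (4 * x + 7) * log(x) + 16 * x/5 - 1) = 18*x^2 + 8*x*log(x) + 26*x/5 + 7*log(x) + 51/5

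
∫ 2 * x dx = x^2 + C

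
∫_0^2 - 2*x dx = -4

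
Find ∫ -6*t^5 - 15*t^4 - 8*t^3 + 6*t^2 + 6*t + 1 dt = -t^6 - 3*t^5 - 2*t^4 + 2*t^3 + 3*t^2 + t + C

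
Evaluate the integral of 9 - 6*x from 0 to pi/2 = -3*pi^2/4 + 9*pi/2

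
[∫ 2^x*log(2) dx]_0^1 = 1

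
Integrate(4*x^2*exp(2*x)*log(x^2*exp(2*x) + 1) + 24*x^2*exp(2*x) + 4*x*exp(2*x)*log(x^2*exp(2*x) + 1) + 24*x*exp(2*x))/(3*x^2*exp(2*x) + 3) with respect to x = (log(x^2*exp(2*x) + 1) + 12)*log(x^2*exp(2*x) + 1)/3 + C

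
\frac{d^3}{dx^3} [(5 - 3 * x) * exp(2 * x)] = -24*x*exp(2*x) + 4*exp(2*x)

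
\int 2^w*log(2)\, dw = 2^w + C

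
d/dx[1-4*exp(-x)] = 4*exp(-x)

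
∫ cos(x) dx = sin(x) + C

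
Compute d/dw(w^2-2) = 2*w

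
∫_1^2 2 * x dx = 3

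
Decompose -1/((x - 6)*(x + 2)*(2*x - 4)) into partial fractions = -1/(64*(x + 2)) + 1/(32*(x - 2)) - 1/(64*(x - 6))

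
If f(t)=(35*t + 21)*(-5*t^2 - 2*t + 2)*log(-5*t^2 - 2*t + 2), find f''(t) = (-5250*t^3*log(-5*t^2 - 2*t + 2) - 8750*t^3 - 3850*t^2*log(-5*t^2 - 2*t + 2) - 7350*t^2 + 1400*t*log(-5*t^2 - 2*t + 2) + 420*t + 700*log(-5*t^2 - 2*t + 2) + 616)/(5*t^2 + 2*t - 2)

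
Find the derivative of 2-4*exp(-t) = 4*exp(-t)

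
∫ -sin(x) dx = cos(x) + C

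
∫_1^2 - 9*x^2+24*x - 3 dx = 12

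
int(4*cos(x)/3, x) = 4*sin(x)/3 + C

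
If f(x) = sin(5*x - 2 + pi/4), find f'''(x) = -125*cos(5*x - 2 + pi/4)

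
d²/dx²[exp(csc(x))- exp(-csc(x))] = (-exp(2/sin(x)) - exp(2/sin(x))/sin(x) + 2*exp(2/sin(x))/sin(x)^2 + exp(2/sin(x))/sin(x)^3 - 1 + 1/sin(x) + 2/sin(x)^2 - 1/sin(x)^3)*exp(-csc(x))/sin(x)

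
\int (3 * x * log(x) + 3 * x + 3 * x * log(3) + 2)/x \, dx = (3*x + 2)*log(3*x) + C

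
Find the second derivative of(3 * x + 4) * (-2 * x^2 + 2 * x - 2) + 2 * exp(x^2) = 8*x^2*exp(x^2) - 36*x + 4*exp(x^2) - 4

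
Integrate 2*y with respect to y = y^2 + C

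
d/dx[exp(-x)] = -exp(-x)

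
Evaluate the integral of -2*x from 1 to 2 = -3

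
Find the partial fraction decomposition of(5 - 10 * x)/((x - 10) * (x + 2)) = -25/(12*(x + 2)) - 95/(12*(x - 10))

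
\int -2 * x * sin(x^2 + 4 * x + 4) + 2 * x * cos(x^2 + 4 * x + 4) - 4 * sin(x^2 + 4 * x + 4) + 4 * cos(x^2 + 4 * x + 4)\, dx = sin((x + 2)^2) + cos((x + 2)^2) + C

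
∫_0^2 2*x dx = 4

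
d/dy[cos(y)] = -sin(y)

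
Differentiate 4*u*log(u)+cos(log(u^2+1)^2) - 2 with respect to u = 4*(u^2*log(u) + u^2 - u*log(u^2 + 1)*sin(log(u^2 + 1)^2) + log(u) + 1)/(u^2 + 1)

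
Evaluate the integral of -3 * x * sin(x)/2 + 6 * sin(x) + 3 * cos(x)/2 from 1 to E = (-6 + 3*E/2)*cos(E) + 9*cos(1)/2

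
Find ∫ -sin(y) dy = cos(y) + C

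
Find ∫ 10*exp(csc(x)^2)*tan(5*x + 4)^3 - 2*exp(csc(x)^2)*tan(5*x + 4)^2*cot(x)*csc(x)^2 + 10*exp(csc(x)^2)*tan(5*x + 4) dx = exp(csc(x)^2)*tan(5*x + 4)^2 + C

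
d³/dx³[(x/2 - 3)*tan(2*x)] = 24*x*tan(2*x)^4 + 32*x*tan(2*x)^2 + 8*x - 144*tan(2*x)^4 + 12*tan(2*x)^3 - 192*tan(2*x)^2 + 12*tan(2*x) - 48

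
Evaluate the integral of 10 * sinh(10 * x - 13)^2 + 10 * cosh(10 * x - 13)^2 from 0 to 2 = sinh(14)/2 + sinh(26)/2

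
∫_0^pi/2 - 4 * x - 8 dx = 8 - 2*(pi/2 + 2)^2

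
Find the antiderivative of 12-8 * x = -4*x^2 + 12*x + C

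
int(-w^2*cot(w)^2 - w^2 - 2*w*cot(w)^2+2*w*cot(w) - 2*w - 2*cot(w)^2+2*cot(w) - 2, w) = ((w + 1)^2 + 1)*cot(w) + C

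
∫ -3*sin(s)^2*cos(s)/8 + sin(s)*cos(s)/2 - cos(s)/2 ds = (2*sin(s) + cos(s)^2 - 5)*sin(s)/8 + C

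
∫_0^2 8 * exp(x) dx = -8 + 8*exp(2)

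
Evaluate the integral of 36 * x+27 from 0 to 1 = 45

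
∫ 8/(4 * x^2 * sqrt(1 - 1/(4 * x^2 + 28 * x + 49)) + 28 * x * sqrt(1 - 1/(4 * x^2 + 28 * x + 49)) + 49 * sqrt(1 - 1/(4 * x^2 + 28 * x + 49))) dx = 4*asec(2*x + 7) + C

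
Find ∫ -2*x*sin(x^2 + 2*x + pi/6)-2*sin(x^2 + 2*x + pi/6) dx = cos(x^2 + 2*x + pi/6) + C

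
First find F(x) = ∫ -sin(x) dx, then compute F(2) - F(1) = -cos(1) + cos(2)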